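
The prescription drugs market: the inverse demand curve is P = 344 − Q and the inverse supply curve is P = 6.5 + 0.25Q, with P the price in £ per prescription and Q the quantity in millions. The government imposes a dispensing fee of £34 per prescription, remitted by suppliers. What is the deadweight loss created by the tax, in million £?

Rewrite in direct form: Qd = 344 − P and Qs = 4P − 26.
Before the tax: set 344 − P = 4P − 26 → P* = £74, Q* = 270.
With the tax collected from suppliers, supply shifts: Qs = 4(P − 34) − 26.
Solving gives Q = 242.8 with consumers paying £101.2 and suppliers receiving £67.2 (the £34 wedge).
Quantity falls by |ΔQ| = |270 − 242.8| = 27.2.
DWL = ½ · t · |ΔQ| = ½ · 34 · 27.2 = £462.4.

Deadweight loss = £462.4 million.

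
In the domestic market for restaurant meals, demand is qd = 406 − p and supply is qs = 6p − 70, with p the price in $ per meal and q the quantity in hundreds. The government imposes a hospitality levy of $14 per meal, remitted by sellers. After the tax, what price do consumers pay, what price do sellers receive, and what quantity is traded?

Without the tax, 406 − p = 6p − 70 gives 7p = 476, so p* = $68 and q* = 338.
With the tax collected from sellers, supply shifts: qs = 6(p − 14) − 70.
New equilibrium: consumers pay $80, sellers receive $66, q = 326. (Wedge: pb − ps = 14.)

Consumers pay $80; sellers receive $66; quantity = 326.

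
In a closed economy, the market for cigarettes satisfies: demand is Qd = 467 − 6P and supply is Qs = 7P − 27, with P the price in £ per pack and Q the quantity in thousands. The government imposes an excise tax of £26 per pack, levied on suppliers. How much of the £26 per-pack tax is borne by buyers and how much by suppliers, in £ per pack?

Before the tax: set 467 − 6P = 7P − 27 → P* = £38, Q* = 239.
With the tax collected from suppliers, supply shifts: Qs = 7(P − 26) − 27.
Solving gives Q = 155 with buyers paying £52 and suppliers receiving £26 (the £26 wedge).
Burden on buyers: £14; on suppliers: £12. (They sum to £26.)
The less price-elastic side of the market bears the larger share of a per-unit tax.

Buyers bear £14 per pack; suppliers bear £12 per pack.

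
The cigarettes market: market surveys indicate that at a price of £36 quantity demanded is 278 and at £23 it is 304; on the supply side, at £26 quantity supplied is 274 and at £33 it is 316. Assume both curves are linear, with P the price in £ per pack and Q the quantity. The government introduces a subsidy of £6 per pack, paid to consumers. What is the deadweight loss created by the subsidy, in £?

Demand slope: (304 − 278)/(23 − 36) = -2, so Qd = 350 − 2P.
Supply slope: (316 − 274)/(33 − 26) = 6, so Qs = 6P + 118.
Before the subsidy: set 350 − 2P = 6P + 118 → P* = £29, Q* = 292.
With a per-unit subsidy paid to consumers, each effectively pays P − 6, so demand becomes Qd = 350 − 2(P − 6).
New equilibrium: consumers pay £24.5, producers receive £30.5, Q = 301. (Wedge: Pb − Ps = −6.)
Quantity rises by |ΔQ| = |292 − 301| = 9.
DWL = ½ · t · |ΔQ| = ½ · 6 · 9 = £27.

Deadweight loss = £27.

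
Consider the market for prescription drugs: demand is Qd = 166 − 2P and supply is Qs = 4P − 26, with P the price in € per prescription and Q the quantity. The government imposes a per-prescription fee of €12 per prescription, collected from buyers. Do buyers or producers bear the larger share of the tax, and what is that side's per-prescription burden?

Without the tax, 166 − 2P = 4P − 26 gives 6P = 192, so P* = €32 and Q* = 102.
With the tax collected from buyers, demand (in seller-price terms) shifts: Qd = 166 − 2(P + 12).
Solving gives Q = 86 with buyers paying €40 and producers receiving €28 (the €12 wedge).
Per-prescription burden: buyers €8, producers €4.
Buyers take the larger share because demand is less price-elastic here (demand slope 2 vs supply slope 4).

Buyers bear the larger share: €8 per prescription.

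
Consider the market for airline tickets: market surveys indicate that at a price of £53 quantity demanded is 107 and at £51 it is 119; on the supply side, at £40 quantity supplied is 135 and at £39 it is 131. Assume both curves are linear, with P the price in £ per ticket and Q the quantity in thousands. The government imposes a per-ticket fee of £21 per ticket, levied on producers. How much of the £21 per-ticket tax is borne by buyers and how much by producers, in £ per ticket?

Demand slope: (119 − 107)/(51 − 53) = -6, so Qd = 425 − 6P.
Supply slope: (131 − 135)/(39 − 40) = 4, so Qs = 4P − 25.
Before the tax: set 425 − 6P = 4P − 25 → P* = £45, Q* = 155.
With the tax collected from producers, supply shifts: Qs = 4(P − 21) − 25.
Solving gives Q = 104.6 with buyers paying £53.4 and producers receiving £32.4 (the £21 wedge).
Burden on buyers: £8.4; on producers: £12.6. (They sum to £21.)

Buyers bear £8.4 per ticket; producers bear £12.6 per ticket.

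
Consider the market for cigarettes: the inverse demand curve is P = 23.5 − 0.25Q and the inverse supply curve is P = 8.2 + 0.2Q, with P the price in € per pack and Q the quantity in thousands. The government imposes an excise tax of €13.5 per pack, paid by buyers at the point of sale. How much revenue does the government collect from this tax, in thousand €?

Rewrite in direct form: Qd = 94 − 4P and Qs = 5P − 41.
Before the tax: set 94 − 4P = 5P − 41 → P* = €15, Q* = 34.
With the tax collected from buyers, demand (in seller-price terms) shifts: Qd = 94 − 4(P + 13.5).
Solving gives Q = 4 with buyers paying €22.5 and sellers receiving €9 (the €13.5 wedge).
Revenue = t · Q = 13.5 · 4 = €54.

Tax revenue = €54 thousand.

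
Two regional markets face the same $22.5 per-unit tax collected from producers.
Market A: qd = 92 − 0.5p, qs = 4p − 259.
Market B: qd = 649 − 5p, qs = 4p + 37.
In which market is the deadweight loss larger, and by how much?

Market A: pre-tax p* = $78, q* = 53; post-tax q = 43; deadweight loss = $112.5.
Market B: pre-tax p* = $68, q* = 309; post-tax q = 259; deadweight loss = $562.5.
Difference: $112.5 vs $562.5 → market B is larger by $450.

Market B, by $450.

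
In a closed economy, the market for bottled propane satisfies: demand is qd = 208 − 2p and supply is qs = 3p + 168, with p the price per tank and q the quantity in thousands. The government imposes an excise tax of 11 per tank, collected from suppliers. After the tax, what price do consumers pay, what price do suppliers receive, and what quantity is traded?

Consumers pay 14.6; suppliers receive 3.6; quantity = 178.8.

Before the tax: set 208 − 2p = 3p + 168 → p* = 8, q* = 192.
With the tax collected from suppliers, supply shifts: qs = 3(p − 11) + 168.
Solving gives q = 178.8 with consumers paying 14.6 and suppliers receiving 3.6 (the 11 wedge).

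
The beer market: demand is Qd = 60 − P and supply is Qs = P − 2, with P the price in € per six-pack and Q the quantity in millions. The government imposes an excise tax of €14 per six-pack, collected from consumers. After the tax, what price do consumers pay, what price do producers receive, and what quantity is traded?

Without the tax, 60 − P = P − 2 gives 2P = 62, so P* = €31 and Q* = 29.
With the tax collected from consumers, demand (in seller-price terms) shifts: Qd = 60 − (P + 14).
New equilibrium: consumers pay €38, producers receive €24, Q = 22. (Wedge: Pb − Ps = 14.)
The less price-elastic side of the market bears the larger share of a per-unit tax.

Consumers pay €38; producers receive €24; quantity = 22.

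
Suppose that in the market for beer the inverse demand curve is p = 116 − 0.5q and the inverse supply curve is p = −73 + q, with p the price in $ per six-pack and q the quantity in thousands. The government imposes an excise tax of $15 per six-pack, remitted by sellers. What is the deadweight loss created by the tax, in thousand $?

Rewrite in direct form: qd = 232 − 2p and qs = p + 73.
Before the tax: set 232 − 2p = p + 73 → p* = $53, q* = 126.
With the tax collected from sellers, supply shifts: qs = (p − 15) + 73.
Solving gives q = 116 with consumers paying $58 and sellers receiving $43 (the $15 wedge).
Quantity falls by |ΔQ| = |126 − 116| = 10.
DWL = ½ · t · |ΔQ| = ½ · 15 · 10 = $75.

Deadweight loss = $75 thousand.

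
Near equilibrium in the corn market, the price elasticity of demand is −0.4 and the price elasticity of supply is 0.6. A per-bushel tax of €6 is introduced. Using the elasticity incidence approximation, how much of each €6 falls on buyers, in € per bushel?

Incidence ratio: buyers' share ≈ εs / (εs + |εd|) = 0.6 / (0.6 + 0.4) = 0.6.
So buyers bear ≈ 0.6 × €6 = €3.6; sellers bear €2.4.

Buyers bear ≈ €3.6 per bushel.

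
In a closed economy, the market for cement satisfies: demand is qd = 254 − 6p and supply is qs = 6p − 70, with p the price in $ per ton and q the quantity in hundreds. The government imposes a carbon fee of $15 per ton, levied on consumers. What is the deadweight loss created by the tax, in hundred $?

Deadweight loss = $337.5 hundred.

Before the tax: set 254 − 6p = 6p − 70 → p* = $27, q* = 92.
With the tax collected from consumers, demand (in seller-price terms) shifts: qd = 254 − 6(p + 15).
Solving gives q = 47 with consumers paying $34.5 and producers receiving $19.5 (the $15 wedge).
Quantity falls by |ΔQ| = |92 − 47| = 45.
DWL = ½ · t · |ΔQ| = ½ · 15 · 45 = $337.5.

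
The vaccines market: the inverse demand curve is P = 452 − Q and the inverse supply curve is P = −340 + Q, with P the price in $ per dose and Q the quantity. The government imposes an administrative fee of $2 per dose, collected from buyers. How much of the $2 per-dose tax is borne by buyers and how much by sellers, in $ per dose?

Rewrite in direct form: Qd = 452 − P and Qs = P + 340.
Without the tax, 452 − P = P + 340 gives 2P = 112, so P* = $56 and Q* = 396.
With the tax collected from buyers, demand (in seller-price terms) shifts: Qd = 452 − (P + 2).
Solving gives Q = 395 with buyers paying $57 and sellers receiving $55 (the $2 wedge).
Burden on buyers: $1; on sellers: $1. (They sum to $2.)
The less price-elastic side of the market bears the larger share of a per-unit tax.

Buyers bear $1 per dose; sellers bear $1 per dose.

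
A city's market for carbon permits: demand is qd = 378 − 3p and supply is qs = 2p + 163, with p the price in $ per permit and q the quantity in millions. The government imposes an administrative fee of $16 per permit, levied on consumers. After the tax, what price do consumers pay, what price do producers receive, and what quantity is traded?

Before the tax: set 378 − 3p = 2p + 163 → p* = $43, q* = 249.
With the tax collected from consumers, demand (in seller-price terms) shifts: qd = 378 − 3(p + 16).
Solving gives q = 229.8 with consumers paying $49.4 and producers receiving $33.4 (the $16 wedge).
The less price-elastic side of the market bears the larger share of a per-unit tax.

Consumers pay $49.4; producers receive $33.4; quantity = 229.8.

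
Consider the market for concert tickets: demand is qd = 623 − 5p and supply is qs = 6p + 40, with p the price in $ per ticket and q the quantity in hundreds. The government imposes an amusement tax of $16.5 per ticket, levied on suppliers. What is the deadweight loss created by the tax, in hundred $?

Deadweight loss = $371.25 hundred.

Without the tax, 623 − 5p = 6p + 40 gives 11p = 583, so p* = $53 and q* = 358.
With the tax collected from suppliers, supply shifts: qs = 6(p − 16.5) + 40.
Solving gives q = 313 with buyers paying $62 and suppliers receiving $45.5 (the $16.5 wedge).
Quantity falls by |ΔQ| = |358 − 313| = 45.
DWL = ½ · t · |ΔQ| = ½ · 16.5 · 45 = $371.25.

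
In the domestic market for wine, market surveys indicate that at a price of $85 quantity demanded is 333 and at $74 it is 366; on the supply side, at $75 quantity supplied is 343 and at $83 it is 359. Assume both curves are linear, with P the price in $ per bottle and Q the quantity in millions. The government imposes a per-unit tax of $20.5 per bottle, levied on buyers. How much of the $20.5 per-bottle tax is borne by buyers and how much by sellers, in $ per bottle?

Demand slope: (366 − 333)/(74 − 85) = -3, so Qd = 588 − 3P.
Supply slope: (359 − 343)/(83 − 75) = 2, so Qs = 2P + 193.
Without the tax, 588 − 3P = 2P + 193 gives 5P = 395, so P* = $79 and Q* = 351.
With the tax collected from buyers, demand (in seller-price terms) shifts: Qd = 588 − 3(P + 20.5).
Solving gives Q = 326.4 with buyers paying $87.2 and sellers receiving $66.7 (the $20.5 wedge).
Burden on buyers: $8.2; on sellers: $12.3. (They sum to $20.5.)
The less price-elastic side of the market bears the larger share of a per-unit tax.

Buyers bear $8.2 per bottle; sellers bear $12.3 per bottle.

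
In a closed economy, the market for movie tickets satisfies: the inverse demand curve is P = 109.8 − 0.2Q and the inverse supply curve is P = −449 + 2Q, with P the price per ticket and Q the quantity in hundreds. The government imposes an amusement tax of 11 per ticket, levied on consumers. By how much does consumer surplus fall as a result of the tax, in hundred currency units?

Consumer surplus falls by 251.5 hundred.

Inverting to Q(P) form: Qd = 549 − 5P; Qs = 0.5P + 224.5.
Before the tax: set 549 − 5P = 0.5P + 224.5 → P* = 59, Q* = 254.
With the tax collected from consumers, demand (in seller-price terms) shifts: Qd = 549 − 5(P + 11).
Solving gives Q = 249 with consumers paying 60 and producers receiving 49 (the 11 wedge).
ΔCS is the trapezoid between Q = 249 and Q = 254 of height 1: ½ · (254 + 249) · 1 = 251.5.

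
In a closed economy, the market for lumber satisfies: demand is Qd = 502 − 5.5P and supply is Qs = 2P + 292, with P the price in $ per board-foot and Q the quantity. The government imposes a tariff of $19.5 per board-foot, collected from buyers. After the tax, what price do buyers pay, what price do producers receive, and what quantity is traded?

Buyers pay $33.2; producers receive $13.7; quantity = 319.4.

Before the tax: set 502 − 5.5P = 2P + 292 → P* = $28, Q* = 348.
With the tax collected from buyers, demand (in seller-price terms) shifts: Qd = 502 − 5.5(P + 19.5).
Solving gives Q = 319.4 with buyers paying $33.2 and producers receiving $13.7 (the $19.5 wedge).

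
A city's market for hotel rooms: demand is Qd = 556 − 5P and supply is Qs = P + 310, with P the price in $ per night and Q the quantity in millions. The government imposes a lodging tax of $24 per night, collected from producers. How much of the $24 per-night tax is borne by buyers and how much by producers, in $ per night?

Buyers bear $4 per night; producers bear $20 per night.

Before the tax: set 556 − 5P = P + 310 → P* = $41, Q* = 351.
With the tax collected from producers, supply shifts: Qs = (P − 24) + 310.
Solving gives Q = 331 with buyers paying $45 and producers receiving $21 (the $24 wedge).
Burden on buyers: $4; on producers: $20. (They sum to $24.)
The less price-elastic side of the market bears the larger share of a per-unit tax.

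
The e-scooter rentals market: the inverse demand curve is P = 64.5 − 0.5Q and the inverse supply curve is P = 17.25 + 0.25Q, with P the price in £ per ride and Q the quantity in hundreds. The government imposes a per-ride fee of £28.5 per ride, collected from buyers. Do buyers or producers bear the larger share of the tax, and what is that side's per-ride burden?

Buyers bear the larger share: £19 per ride.

Rewrite in direct form: Qd = 129 − 2P and Qs = 4P − 69.
Without the tax, 129 − 2P = 4P − 69 gives 6P = 198, so P* = £33 and Q* = 63.
With the tax collected from buyers, demand (in seller-price terms) shifts: Qd = 129 − 2(P + 28.5).
New equilibrium: buyers pay £52, producers receive £23.5, Q = 25. (Wedge: Pb − Ps = 28.5.)
Per-ride burden: buyers £19, producers £9.5.
Buyers take the larger share because demand is less price-elastic here (demand slope 2 vs supply slope 4).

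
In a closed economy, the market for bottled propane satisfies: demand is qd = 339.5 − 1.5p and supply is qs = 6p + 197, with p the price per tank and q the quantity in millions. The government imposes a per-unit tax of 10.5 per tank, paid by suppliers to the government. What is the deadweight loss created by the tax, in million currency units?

Deadweight loss = 66.15 million.

Without the tax, 339.5 − 1.5p = 6p + 197 gives 7.5p = 142.5, so p* = 19 and q* = 311.
With the tax collected from suppliers, supply shifts: qs = 6(p − 10.5) + 197.
Solving gives q = 298.4 with consumers paying 27.4 and suppliers receiving 16.9 (the 10.5 wedge).
Quantity falls by |ΔQ| = |311 − 298.4| = 12.6.
DWL = ½ · t · |ΔQ| = ½ · 10.5 · 12.6 = 66.15.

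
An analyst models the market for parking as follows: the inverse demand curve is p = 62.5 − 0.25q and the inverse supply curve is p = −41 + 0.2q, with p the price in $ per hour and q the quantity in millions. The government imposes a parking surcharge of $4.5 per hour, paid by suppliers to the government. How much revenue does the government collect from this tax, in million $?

Rewrite in direct form: qd = 250 − 4p and qs = 5p + 205.
Before the tax: set 250 − 4p = 5p + 205 → p* = $5, q* = 230.
With the tax collected from suppliers, supply shifts: qs = 5(p − 4.5) + 205.
New equilibrium: buyers pay $7.5, suppliers receive $3, q = 220. (Wedge: pb − ps = 4.5.)
Revenue = t · Q = 4.5 · 220 = $990.

Tax revenue = $990 million.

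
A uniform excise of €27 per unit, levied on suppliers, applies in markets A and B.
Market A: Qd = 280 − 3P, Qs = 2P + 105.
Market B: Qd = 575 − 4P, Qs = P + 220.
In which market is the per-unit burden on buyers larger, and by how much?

Market A: pre-tax P* = €35, Q* = 175; post-tax Q = 142.6; per-unit burden on buyers = €10.8.
Market B: pre-tax P* = €71, Q* = 291; post-tax Q = 269.4; per-unit burden on buyers = €5.4.
Difference: €10.8 vs €5.4 → market A is larger by €5.4.

Market A, by €5.4.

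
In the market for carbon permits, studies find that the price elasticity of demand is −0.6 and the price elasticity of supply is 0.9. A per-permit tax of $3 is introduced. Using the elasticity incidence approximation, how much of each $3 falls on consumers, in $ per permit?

Incidence ratio: consumers' share ≈ εs / (εs + |εd|) = 0.9 / (0.9 + 0.6) = 0.6.
So consumers bear ≈ 0.6 × $3 = $1.8; sellers bear $1.2.

Consumers bear ≈ $1.8 per permit.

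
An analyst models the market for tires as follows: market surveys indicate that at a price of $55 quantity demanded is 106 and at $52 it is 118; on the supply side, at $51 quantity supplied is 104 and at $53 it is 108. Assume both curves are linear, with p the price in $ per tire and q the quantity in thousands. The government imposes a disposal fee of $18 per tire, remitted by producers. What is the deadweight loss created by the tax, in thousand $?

Deadweight loss = $216 thousand.

Demand slope: (118 − 106)/(52 − 55) = -4, so qd = 326 − 4p.
Supply slope: (108 − 104)/(53 − 51) = 2, so qs = 2p + 2.
Without the tax, 326 − 4p = 2p + 2 gives 6p = 324, so p* = $54 and q* = 110.
With the tax collected from producers, supply shifts: qs = 2(p − 18) + 2.
Solving gives q = 86 with consumers paying $60 and producers receiving $42 (the $18 wedge).
Quantity falls by |ΔQ| = |110 − 86| = 24.
DWL = ½ · t · |ΔQ| = ½ · 18 · 24 = $216.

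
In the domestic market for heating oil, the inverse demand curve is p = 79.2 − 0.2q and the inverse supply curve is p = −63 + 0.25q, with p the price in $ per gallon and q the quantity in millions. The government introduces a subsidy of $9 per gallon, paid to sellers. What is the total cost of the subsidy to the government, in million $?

Government outlay = $3024 million.

Rewrite in direct form: qd = 396 − 5p and qs = 4p + 252.
Without the subsidy, 396 − 5p = 4p + 252 gives 9p = 144, so p* = $16 and q* = 316.
With a per-unit subsidy paid to sellers, each receives p + 9 per unit sold, so supply becomes qs = 4(p + 9) + 252.
New equilibrium: buyers pay $12, sellers receive $21, q = 336. (Wedge: pb − ps = −9.)
Outlay = t · Q = 9 · 336 = $3024.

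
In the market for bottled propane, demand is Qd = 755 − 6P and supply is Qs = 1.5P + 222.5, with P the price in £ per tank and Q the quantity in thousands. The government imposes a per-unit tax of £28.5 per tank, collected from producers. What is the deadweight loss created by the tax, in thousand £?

Before the tax: set 755 − 6P = 1.5P + 222.5 → P* = £71, Q* = 329.
With the tax collected from producers, supply shifts: Qs = 1.5(P − 28.5) + 222.5.
New equilibrium: consumers pay £76.7, producers receive £48.2, Q = 294.8. (Wedge: Pb − Ps = 28.5.)
Quantity falls by |ΔQ| = |329 − 294.8| = 34.2.
DWL = ½ · t · |ΔQ| = ½ · 28.5 · 34.2 = £487.35.

Deadweight loss = £487.35 thousand.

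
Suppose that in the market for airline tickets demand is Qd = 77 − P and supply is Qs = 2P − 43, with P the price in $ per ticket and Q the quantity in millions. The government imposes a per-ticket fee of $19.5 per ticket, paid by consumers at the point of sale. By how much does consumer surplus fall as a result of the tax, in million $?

Without the tax, 77 − P = 2P − 43 gives 3P = 120, so P* = $40 and Q* = 37.
With the tax collected from consumers, demand (in seller-price terms) shifts: Qd = 77 − (P + 19.5).
Solving gives Q = 24 with consumers paying $53 and sellers receiving $33.5 (the $19.5 wedge).
ΔCS is the trapezoid between Q = 24 and Q = 37 of height $13: ½ · (37 + 24) · 13 = $396.5.

Consumer surplus falls by $396.5 million.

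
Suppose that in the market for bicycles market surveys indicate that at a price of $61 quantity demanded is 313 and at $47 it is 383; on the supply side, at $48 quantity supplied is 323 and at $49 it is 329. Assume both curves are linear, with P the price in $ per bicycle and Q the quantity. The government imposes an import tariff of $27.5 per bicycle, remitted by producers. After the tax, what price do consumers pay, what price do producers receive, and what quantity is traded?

Demand slope: (383 − 313)/(47 − 61) = -5, so Qd = 618 − 5P.
Supply slope: (329 − 323)/(49 − 48) = 6, so Qs = 6P + 35.
Without the tax, 618 − 5P = 6P + 35 gives 11P = 583, so P* = $53 and Q* = 353.
With the tax collected from producers, supply shifts: Qs = 6(P − 27.5) + 35.
Solving gives Q = 278 with consumers paying $68 and producers receiving $40.5 (the $27.5 wedge).
The less price-elastic side of the market bears the larger share of a per-unit tax.

Consumers pay $68; producers receive $40.5; quantity = 278.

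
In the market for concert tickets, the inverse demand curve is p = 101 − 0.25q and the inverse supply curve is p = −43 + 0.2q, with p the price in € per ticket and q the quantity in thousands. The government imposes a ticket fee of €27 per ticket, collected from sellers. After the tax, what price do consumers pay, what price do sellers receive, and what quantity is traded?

Consumers pay €36; sellers receive €9; quantity = 260.

Rewrite in direct form: qd = 404 − 4p and qs = 5p + 215.
Before the tax: set 404 − 4p = 5p + 215 → p* = €21, q* = 320.
With the tax collected from sellers, supply shifts: qs = 5(p − 27) + 215.
Solving gives q = 260 with consumers paying €36 and sellers receiving €9 (the €27 wedge).
The less price-elastic side of the market bears the larger share of a per-unit tax.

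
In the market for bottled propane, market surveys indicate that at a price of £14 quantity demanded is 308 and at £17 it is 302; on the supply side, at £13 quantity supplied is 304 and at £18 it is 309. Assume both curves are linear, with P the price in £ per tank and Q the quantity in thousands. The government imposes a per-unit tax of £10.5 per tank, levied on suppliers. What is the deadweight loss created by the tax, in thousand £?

Demand slope: (302 − 308)/(17 − 14) = -2, so Qd = 336 − 2P.
Supply slope: (309 − 304)/(18 − 13) = 1, so Qs = P + 291.
Before the tax: set 336 − 2P = P + 291 → P* = £15, Q* = 306.
With the tax collected from suppliers, supply shifts: Qs = (P − 10.5) + 291.
Solving gives Q = 299 with buyers paying £18.5 and suppliers receiving £8 (the £10.5 wedge).
Quantity falls by |ΔQ| = |306 − 299| = 7.
DWL = ½ · t · |ΔQ| = ½ · 10.5 · 7 = £36.75.

Deadweight loss = £36.75 thousand.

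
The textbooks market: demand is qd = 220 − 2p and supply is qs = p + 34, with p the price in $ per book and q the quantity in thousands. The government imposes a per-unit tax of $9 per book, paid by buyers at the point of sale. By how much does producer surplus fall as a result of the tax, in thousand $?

Producer surplus falls by $558 thousand.

Before the tax: set 220 − 2p = p + 34 → p* = $62, q* = 96.
With the tax collected from buyers, demand (in seller-price terms) shifts: qd = 220 − 2(p + 9).
Solving gives q = 90 with buyers paying $65 and producers receiving $56 (the $9 wedge).
ΔPS is the trapezoid between Q = 90 and Q = 96 of height $6: ½ · (96 + 90) · 6 = $558.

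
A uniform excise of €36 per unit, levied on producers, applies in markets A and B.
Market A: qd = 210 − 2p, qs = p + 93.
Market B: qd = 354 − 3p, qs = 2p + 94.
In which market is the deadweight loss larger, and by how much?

Market B, by €345.6.

Market A: pre-tax p* = €39, q* = 132; post-tax q = 108; deadweight loss = €432.
Market B: pre-tax p* = €52, q* = 198; post-tax q = 154.8; deadweight loss = €777.6.
Difference: €432 vs €777.6 → market B is larger by €345.6.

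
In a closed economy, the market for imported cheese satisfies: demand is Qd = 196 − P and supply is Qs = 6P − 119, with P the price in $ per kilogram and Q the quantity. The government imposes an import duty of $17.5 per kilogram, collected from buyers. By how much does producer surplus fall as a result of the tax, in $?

Without the tax, 196 − P = 6P − 119 gives 7P = 315, so P* = $45 and Q* = 151.
With the tax collected from buyers, demand (in seller-price terms) shifts: Qd = 196 − (P + 17.5).
New equilibrium: buyers pay $60, suppliers receive $42.5, Q = 136. (Wedge: Pb − Ps = 17.5.)
ΔPS is the trapezoid between Q = 136 and Q = 151 of height $2.5: ½ · (151 + 136) · 2.5 = $358.75.

Producer surplus falls by $358.75.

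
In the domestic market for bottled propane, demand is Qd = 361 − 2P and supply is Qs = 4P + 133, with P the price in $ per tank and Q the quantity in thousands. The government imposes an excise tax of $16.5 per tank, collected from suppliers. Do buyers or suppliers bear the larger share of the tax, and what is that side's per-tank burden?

Buyers bear the larger share: $11 per tank.

Before the tax: set 361 − 2P = 4P + 133 → P* = $38, Q* = 285.
With the tax collected from suppliers, supply shifts: Qs = 4(P − 16.5) + 133.
New equilibrium: buyers pay $49, suppliers receive $32.5, Q = 263. (Wedge: Pb − Ps = 16.5.)
Per-tank burden: buyers $11, suppliers $5.5.
Buyers take the larger share because demand is less price-elastic here (demand slope 2 vs supply slope 4).
The less price-elastic side of the market bears the larger share of a per-unit tax.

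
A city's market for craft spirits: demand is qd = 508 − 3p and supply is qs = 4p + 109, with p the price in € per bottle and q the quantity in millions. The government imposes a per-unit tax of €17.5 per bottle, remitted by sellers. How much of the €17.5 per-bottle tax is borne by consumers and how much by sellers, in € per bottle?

Without the tax, 508 − 3p = 4p + 109 gives 7p = 399, so p* = €57 and q* = 337.
With the tax collected from sellers, supply shifts: qs = 4(p − 17.5) + 109.
New equilibrium: consumers pay €67, sellers receive €49.5, q = 307. (Wedge: pb − ps = 17.5.)
Burden on consumers: €10; on sellers: €7.5. (They sum to €17.5.)

Consumers bear €10 per bottle; sellers bear €7.5 per bottle.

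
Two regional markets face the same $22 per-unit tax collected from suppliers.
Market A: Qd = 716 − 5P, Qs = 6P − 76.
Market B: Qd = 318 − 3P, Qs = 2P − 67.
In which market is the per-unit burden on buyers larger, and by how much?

Market A: pre-tax P* = $72, Q* = 356; post-tax Q = 296; per-unit burden on buyers = $12.
Market B: pre-tax P* = $77, Q* = 87; post-tax Q = 60.6; per-unit burden on buyers = $8.8.
Difference: $12 vs $8.8 → market A is larger by $3.2.

Market A, by $3.2.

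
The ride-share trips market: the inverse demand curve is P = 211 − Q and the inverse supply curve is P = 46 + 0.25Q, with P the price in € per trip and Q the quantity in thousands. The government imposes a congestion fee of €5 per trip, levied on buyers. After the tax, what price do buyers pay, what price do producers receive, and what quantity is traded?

Inverting to Q(P) form: Qd = 211 − P; Qs = 4P − 184.
Without the tax, 211 − P = 4P − 184 gives 5P = 395, so P* = €79 and Q* = 132.
With the tax collected from buyers, demand (in seller-price terms) shifts: Qd = 211 − (P + 5).
Solving gives Q = 128 with buyers paying €83 and producers receiving €78 (the €5 wedge).

Buyers pay €83; producers receive €78; quantity = 128.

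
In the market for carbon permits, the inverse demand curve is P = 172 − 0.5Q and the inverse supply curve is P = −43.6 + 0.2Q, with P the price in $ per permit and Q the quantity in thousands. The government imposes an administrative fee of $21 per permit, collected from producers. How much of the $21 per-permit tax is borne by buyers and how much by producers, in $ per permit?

Inverting to Q(P) form: Qd = 344 − 2P; Qs = 5P + 218.
Before the tax: set 344 − 2P = 5P + 218 → P* = $18, Q* = 308.
With the tax collected from producers, supply shifts: Qs = 5(P − 21) + 218.
Solving gives Q = 278 with buyers paying $33 and producers receiving $12 (the $21 wedge).
Burden on buyers: $15; on producers: $6. (They sum to $21.)
The less price-elastic side of the market bears the larger share of a per-unit tax.

Buyers bear $15 per permit; producers bear $6 per permit.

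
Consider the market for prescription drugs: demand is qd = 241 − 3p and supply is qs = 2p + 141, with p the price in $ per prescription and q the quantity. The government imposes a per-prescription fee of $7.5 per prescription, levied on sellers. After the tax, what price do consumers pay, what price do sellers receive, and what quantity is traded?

Consumers pay $23; sellers receive $15.5; quantity = 172.

Without the tax, 241 − 3p = 2p + 141 gives 5p = 100, so p* = $20 and q* = 181.
With the tax collected from sellers, supply shifts: qs = 2(p − 7.5) + 141.
Solving gives q = 172 with consumers paying $23 and sellers receiving $15.5 (the $7.5 wedge).
The less price-elastic side of the market bears the larger share of a per-unit tax.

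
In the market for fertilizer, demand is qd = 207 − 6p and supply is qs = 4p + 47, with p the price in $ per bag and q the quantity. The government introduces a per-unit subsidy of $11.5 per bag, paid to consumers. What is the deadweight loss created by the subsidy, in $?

Deadweight loss = $158.7.

Without the subsidy, 207 − 6p = 4p + 47 gives 10p = 160, so p* = $16 and q* = 111.
With a per-unit subsidy paid to consumers, each effectively pays p − 11.5, so demand becomes qd = 207 − 6(p − 11.5).
New equilibrium: consumers pay $11.4, suppliers receive $22.9, q = 138.6. (Wedge: pb − ps = −11.5.)
Quantity rises by |ΔQ| = |111 − 138.6| = 27.6.
DWL = ½ · t · |ΔQ| = ½ · 11.5 · 27.6 = $158.7.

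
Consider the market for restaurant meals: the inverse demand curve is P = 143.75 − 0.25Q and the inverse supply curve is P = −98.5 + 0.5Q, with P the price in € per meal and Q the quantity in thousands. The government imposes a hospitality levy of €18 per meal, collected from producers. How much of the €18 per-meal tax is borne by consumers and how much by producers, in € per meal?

Consumers bear €6 per meal; producers bear €12 per meal.

Inverting to Q(P) form: Qd = 575 − 4P; Qs = 2P + 197.
Without the tax, 575 − 4P = 2P + 197 gives 6P = 378, so P* = €63 and Q* = 323.
With the tax collected from producers, supply shifts: Qs = 2(P − 18) + 197.
Solving gives Q = 299 with consumers paying €69 and producers receiving €51 (the €18 wedge).
Burden on consumers: €6; on producers: €12. (They sum to €18.)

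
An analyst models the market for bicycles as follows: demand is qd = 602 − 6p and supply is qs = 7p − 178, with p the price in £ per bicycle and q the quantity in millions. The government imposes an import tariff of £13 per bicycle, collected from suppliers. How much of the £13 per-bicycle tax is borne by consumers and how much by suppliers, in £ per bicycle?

Without the tax, 602 − 6p = 7p − 178 gives 13p = 780, so p* = £60 and q* = 242.
With the tax collected from suppliers, supply shifts: qs = 7(p − 13) − 178.
New equilibrium: consumers pay £67, suppliers receive £54, q = 200. (Wedge: pb − ps = 13.)
Burden on consumers: £7; on suppliers: £6. (They sum to £13.)

Consumers bear £7 per bicycle; suppliers bear £6 per bicycle.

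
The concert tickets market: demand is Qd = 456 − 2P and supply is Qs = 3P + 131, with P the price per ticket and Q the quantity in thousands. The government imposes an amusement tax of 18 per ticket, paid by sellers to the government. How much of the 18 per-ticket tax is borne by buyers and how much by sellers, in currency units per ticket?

Buyers bear 10.8 per ticket; sellers bear 7.2 per ticket.

Without the tax, 456 − 2P = 3P + 131 gives 5P = 325, so P* = 65 and Q* = 326.
With the tax collected from sellers, supply shifts: Qs = 3(P − 18) + 131.
New equilibrium: buyers pay 75.8, sellers receive 57.8, Q = 304.4. (Wedge: Pb − Ps = 18.)
Burden on buyers: 10.8; on sellers: 7.2. (They sum to 18.)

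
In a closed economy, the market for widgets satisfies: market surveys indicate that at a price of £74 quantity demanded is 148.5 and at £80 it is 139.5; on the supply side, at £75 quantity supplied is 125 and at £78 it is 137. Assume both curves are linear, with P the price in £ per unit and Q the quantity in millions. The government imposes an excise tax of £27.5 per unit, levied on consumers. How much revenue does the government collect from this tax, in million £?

Demand slope: (139.5 − 148.5)/(80 − 74) = -1.5, so Qd = 259.5 − 1.5P.
Supply slope: (137 − 125)/(78 − 75) = 4, so Qs = 4P − 175.
Without the tax, 259.5 − 1.5P = 4P − 175 gives 5.5P = 434.5, so P* = £79 and Q* = 141.
With the tax collected from consumers, demand (in seller-price terms) shifts: Qd = 259.5 − 1.5(P + 27.5).
New equilibrium: consumers pay £99, producers receive £71.5, Q = 111. (Wedge: Pb − Ps = 27.5.)
Revenue = t · Q = 27.5 · 111 = £3052.5.

Tax revenue = £3052.5 million.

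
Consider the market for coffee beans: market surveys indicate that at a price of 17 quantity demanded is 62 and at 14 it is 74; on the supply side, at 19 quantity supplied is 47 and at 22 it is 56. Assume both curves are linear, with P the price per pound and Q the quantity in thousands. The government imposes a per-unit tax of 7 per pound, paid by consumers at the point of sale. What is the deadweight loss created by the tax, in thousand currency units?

Deadweight loss = 42 thousand.

Demand slope: (74 − 62)/(14 − 17) = -4, so Qd = 130 − 4P.
Supply slope: (56 − 47)/(22 − 19) = 3, so Qs = 3P − 10.
Before the tax: set 130 − 4P = 3P − 10 → P* = 20, Q* = 50.
With the tax collected from consumers, demand (in seller-price terms) shifts: Qd = 130 − 4(P + 7).
New equilibrium: consumers pay 23, producers receive 16, Q = 38. (Wedge: Pb − Ps = 7.)
Quantity falls by |ΔQ| = |50 − 38| = 12.
DWL = ½ · t · |ΔQ| = ½ · 7 · 12 = 42.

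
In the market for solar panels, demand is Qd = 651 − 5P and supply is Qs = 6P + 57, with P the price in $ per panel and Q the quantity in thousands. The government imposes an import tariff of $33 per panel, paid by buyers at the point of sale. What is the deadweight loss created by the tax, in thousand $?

Deadweight loss = $1485 thousand.

Before the tax: set 651 − 5P = 6P + 57 → P* = $54, Q* = 381.
With the tax collected from buyers, demand (in seller-price terms) shifts: Qd = 651 − 5(P + 33).
Solving gives Q = 291 with buyers paying $72 and producers receiving $39 (the $33 wedge).
Quantity falls by |ΔQ| = |381 − 291| = 90.
DWL = ½ · t · |ΔQ| = ½ · 33 · 90 = $1485.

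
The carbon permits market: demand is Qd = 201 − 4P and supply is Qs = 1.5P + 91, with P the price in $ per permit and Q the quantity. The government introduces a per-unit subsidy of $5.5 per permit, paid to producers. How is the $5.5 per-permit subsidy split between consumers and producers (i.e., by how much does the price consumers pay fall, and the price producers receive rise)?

Without the subsidy, 201 − 4P = 1.5P + 91 gives 5.5P = 110, so P* = $20 and Q* = 121.
With a per-unit subsidy paid to producers, each receives P + 5.5 per unit sold, so supply becomes Qs = 1.5(P + 5.5) + 91.
New equilibrium: consumers pay $18.5, producers receive $24, Q = 127. (Wedge: Pb − Ps = −5.5.)
Gain to consumers: $1.5; to producers: $4. (They sum to $5.5.)

Consumers gain $1.5 per permit; producers gain $4 per permit.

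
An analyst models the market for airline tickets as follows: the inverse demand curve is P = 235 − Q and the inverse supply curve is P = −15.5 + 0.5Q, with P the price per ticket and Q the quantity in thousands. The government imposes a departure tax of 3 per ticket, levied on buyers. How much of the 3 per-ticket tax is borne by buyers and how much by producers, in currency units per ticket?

Rewrite in direct form: Qd = 235 − P and Qs = 2P + 31.
Before the tax: set 235 − P = 2P + 31 → P* = 68, Q* = 167.
With the tax collected from buyers, demand (in seller-price terms) shifts: Qd = 235 − (P + 3).
New equilibrium: buyers pay 70, producers receive 67, Q = 165. (Wedge: Pb − Ps = 3.)
Burden on buyers: 2; on producers: 1. (They sum to 3.)

Buyers bear 2 per ticket; producers bear 1 per ticket.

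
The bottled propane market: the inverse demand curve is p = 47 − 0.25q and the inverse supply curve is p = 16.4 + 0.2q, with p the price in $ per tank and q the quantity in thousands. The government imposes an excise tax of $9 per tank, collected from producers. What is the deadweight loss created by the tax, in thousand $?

Deadweight loss = $90 thousand.

Inverting to q(p) form: qd = 188 − 4p; qs = 5p − 82.
Before the tax: set 188 − 4p = 5p − 82 → p* = $30, q* = 68.
With the tax collected from producers, supply shifts: qs = 5(p − 9) − 82.
Solving gives q = 48 with buyers paying $35 and producers receiving $26 (the $9 wedge).
Quantity falls by |ΔQ| = |68 − 48| = 20.
DWL = ½ · t · |ΔQ| = ½ · 9 · 20 = $90.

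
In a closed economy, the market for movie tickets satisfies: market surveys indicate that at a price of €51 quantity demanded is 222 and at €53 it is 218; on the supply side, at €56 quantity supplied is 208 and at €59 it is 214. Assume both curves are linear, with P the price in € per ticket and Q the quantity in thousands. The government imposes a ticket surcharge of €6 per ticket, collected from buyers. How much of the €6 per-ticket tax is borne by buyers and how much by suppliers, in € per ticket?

Buyers bear €3 per ticket; suppliers bear €3 per ticket.

Demand slope: (218 − 222)/(53 − 51) = -2, so Qd = 324 − 2P.
Supply slope: (214 − 208)/(59 − 56) = 2, so Qs = 2P + 96.
Without the tax, 324 − 2P = 2P + 96 gives 4P = 228, so P* = €57 and Q* = 210.
With the tax collected from buyers, demand (in seller-price terms) shifts: Qd = 324 − 2(P + 6).
Solving gives Q = 204 with buyers paying €60 and suppliers receiving €54 (the €6 wedge).
Burden on buyers: €3; on suppliers: €3. (They sum to €6.)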